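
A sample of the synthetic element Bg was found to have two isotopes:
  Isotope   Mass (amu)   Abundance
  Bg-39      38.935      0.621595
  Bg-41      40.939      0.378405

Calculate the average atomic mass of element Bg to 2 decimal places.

Weight each isotope mass by its fractional abundance: 0.621595 × 38.935 + 0.378405 × 40.939
= 24.2018 + 15.4915 = 39.6933 amu

39.69 amu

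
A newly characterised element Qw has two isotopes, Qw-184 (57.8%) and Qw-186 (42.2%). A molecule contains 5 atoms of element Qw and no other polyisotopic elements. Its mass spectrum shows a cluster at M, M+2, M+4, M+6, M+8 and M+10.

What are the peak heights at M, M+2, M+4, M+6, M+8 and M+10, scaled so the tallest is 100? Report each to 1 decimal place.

Expanding (0.578 + 0.422)^5:
P(M) = 0.578^5 = 0.064512
P(M+2) = 5 × 0.578^4 × 0.422^1 = 0.235502
P(M+4) = 10 × 0.578^3 × 0.422^2 = 0.343881
P(M+6) = 10 × 0.578^2 × 0.422^3 = 0.251069
P(M+8) = 5 × 0.578^1 × 0.422^4 = 0.091653
P(M+10) = 0.422^5 = 0.013383
The M+4 peak is largest (0.343881); scaling to 100 gives 18.8 : 68.5 : 100.0 : 73.0 : 26.7 : 3.9.

18.8 : 68.5 : 100.0 : 73.0 : 26.7 : 3.9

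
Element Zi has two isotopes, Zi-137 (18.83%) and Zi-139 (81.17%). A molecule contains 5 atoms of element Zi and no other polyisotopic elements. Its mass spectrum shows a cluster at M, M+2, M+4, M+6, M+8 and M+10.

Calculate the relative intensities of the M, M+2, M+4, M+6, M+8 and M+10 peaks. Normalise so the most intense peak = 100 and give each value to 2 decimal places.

0.06 : 1.25 : 10.76 : 46.40 : 100.00 : 86.21

Each Zi atom is independently Zi-137 (p = 0.1883) or Zi-139 (q = 0.8117); the cluster is the binomial expansion (p + q)^5.
P(M) = 0.1883^5 = 0.000237
P(M+2) = 5 × 0.1883^4 × 0.8117^1 = 0.005102
P(M+4) = 10 × 0.1883^3 × 0.8117^2 = 0.043989
P(M+6) = 10 × 0.1883^2 × 0.8117^3 = 0.189621
P(M+8) = 5 × 0.1883^1 × 0.8117^4 = 0.408698
P(M+10) = 0.8117^5 = 0.352353
The M+8 peak is largest (0.408698); scaling to 100 gives 0.06 : 1.25 : 10.76 : 46.40 : 100.00 : 86.21.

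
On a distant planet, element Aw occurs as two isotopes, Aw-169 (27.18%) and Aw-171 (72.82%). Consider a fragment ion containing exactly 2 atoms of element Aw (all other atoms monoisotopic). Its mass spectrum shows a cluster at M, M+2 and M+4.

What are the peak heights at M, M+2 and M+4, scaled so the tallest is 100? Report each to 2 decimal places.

13.93 : 74.65 : 100.00

Each Aw atom is independently Aw-169 (p = 0.2718) or Aw-171 (q = 0.7282); the cluster is the binomial expansion (p + q)^2.
P(M) = 0.2718^2 = 0.073875
P(M+2) = 2 × 0.2718^1 × 0.7282^1 = 0.395850
P(M+4) = 0.7282^2 = 0.530275
The M+4 peak is largest (0.530275); scaling to 100 gives 13.93 : 74.65 : 100.00.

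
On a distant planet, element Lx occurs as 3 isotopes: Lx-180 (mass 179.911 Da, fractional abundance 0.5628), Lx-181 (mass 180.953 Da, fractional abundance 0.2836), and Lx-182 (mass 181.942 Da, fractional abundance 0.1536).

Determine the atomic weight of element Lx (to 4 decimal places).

180.5185 Da

Ar = Σ fᵢ·mᵢ = 0.5628 × 179.911 + 0.2836 × 180.953 + 0.1536 × 181.942
= 101.25391 + 51.31827 + 27.94629 = 180.51847 Da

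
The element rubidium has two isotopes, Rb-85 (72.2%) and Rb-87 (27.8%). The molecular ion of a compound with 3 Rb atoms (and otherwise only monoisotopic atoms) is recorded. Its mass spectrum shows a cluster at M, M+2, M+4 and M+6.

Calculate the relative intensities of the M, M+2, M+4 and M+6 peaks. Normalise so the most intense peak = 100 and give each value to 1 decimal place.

The 3 Rb atoms are independent, so intensities follow the terms of (0.722 + 0.278)^3.
P(M) = 0.722^3 = 0.376367
P(M+2) = 3 × 0.722^2 × 0.278^1 = 0.434751
P(M+4) = 3 × 0.722^1 × 0.278^2 = 0.167397
P(M+6) = 0.278^3 = 0.021485
The M+2 peak is largest (0.434751); scaling to 100 gives 86.6 : 100.0 : 38.5 : 4.9.

86.6 : 100.0 : 38.5 : 4.9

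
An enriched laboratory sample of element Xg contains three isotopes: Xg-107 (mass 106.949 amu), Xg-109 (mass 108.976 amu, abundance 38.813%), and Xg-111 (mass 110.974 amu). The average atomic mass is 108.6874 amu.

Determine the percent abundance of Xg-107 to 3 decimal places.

37.543%

Let x and y be the fractions of Xg-107 and Xg-111. Then x + y = 1 − 0.38813 = 0.61187 and 106.949x + 110.974y = 108.6874 − 0.38813×108.976 = 66.39054512.
Substituting: 106.949x + 110.974(0.61187 − x) = 66.39054512
(106.949 − 110.974)x = -1.51111626  ⇒  x = 0.37543, y = 0.23644
Xg-107: 37.543%, Xg-111: 23.644%.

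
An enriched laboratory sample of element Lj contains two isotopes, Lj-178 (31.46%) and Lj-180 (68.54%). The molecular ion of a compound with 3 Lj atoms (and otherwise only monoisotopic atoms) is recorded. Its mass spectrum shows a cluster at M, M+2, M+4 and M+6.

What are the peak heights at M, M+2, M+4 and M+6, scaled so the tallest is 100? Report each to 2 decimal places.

Each Lj atom is independently Lj-178 (p = 0.3146) or Lj-180 (q = 0.6854); the cluster is the binomial expansion (p + q)^3.
P(M) = 0.3146^3 = 0.031137
P(M+2) = 3 × 0.3146^2 × 0.6854^1 = 0.203509
P(M+4) = 3 × 0.3146^1 × 0.6854^2 = 0.443372
P(M+6) = 0.6854^3 = 0.321983
The M+4 peak is largest (0.443372); scaling to 100 gives 7.02 : 45.90 : 100.00 : 72.62.

7.02 : 45.90 : 100.00 : 72.62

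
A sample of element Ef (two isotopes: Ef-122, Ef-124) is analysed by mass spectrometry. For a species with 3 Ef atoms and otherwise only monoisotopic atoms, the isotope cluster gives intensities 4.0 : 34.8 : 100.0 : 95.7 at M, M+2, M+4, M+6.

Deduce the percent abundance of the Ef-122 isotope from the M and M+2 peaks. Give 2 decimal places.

25.64%

Write p for the Ef-122 fraction. I(M+2)/I(M) = [C(3,1)·p^2·(1−p)] / p^3 = 3·(1−p)/p = 34.8/4.0 = 8.7000
(1−p)/p = 8.7000/3 = 2.9000  ⇒  p = 1/(1 + 2.9000) = 0.2564
Ef-122: 25.64%, Ef-124: 74.36%.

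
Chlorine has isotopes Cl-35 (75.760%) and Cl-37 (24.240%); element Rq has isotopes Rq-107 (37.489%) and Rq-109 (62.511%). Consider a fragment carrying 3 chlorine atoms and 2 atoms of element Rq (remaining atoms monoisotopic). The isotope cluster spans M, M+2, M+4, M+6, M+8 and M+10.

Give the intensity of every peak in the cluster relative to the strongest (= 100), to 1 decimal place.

15.9 : 68.3 : 100.0 : 59.2 : 15.3 : 1.4

Chlorine pattern (n=3): 0.4348304 : 0.41738208 : 0.13354464 : 0.01424288
Element Rq pattern (n=2): 0.14054251 : 0.46869498 : 0.39076251
Convolve the two distributions (both contribute in 2-u steps):
  M: 0.4348304×0.14054251 = 0.061112
  M+2: 0.4348304×0.46869498 + 0.41738208×0.14054251 = 0.262463
  M+4: 0.4348304×0.39076251 + 0.41738208×0.46869498 + 0.13354464×0.14054251 = 0.384309
  M+6: 0.41738208×0.39076251 + 0.13354464×0.46869498 + 0.01424288×0.14054251 = 0.227691
  M+8: 0.13354464×0.39076251 + 0.01424288×0.46869498 = 0.058860
  M+10: 0.01424288×0.39076251 = 0.005566
Scale to base peak (0.384309) = 100: 15.9 : 68.3 : 100.0 : 59.2 : 15.3 : 1.4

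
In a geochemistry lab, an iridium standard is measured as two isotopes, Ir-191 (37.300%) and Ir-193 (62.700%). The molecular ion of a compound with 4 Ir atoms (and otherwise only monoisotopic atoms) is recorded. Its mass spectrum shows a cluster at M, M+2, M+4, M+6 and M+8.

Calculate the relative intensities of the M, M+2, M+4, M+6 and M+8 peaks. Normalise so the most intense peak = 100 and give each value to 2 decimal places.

5.26 : 35.39 : 89.23 : 100.00 : 42.02

The 4 Ir atoms are independent, so intensities follow the terms of (0.37300 + 0.62700)^4.
P(M) = 0.37300^4 = 0.019357
P(M+2) = 4 × 0.37300^3 × 0.62700^1 = 0.130153
P(M+4) = 6 × 0.37300^2 × 0.62700^2 = 0.328174
P(M+6) = 4 × 0.37300^1 × 0.62700^3 = 0.367766
P(M+8) = 0.62700^4 = 0.154550
The M+6 peak is largest (0.367766); scaling to 100 gives 5.26 : 35.39 : 89.23 : 100.00 : 42.02.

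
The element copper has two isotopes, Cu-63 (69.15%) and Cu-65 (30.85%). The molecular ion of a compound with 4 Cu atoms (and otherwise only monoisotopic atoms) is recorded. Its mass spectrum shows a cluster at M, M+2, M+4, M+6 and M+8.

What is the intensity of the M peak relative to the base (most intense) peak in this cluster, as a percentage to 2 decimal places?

56.04%

Term probabilities: M 0.2286, M+2 0.4080, M+4 0.2731, M+6 0.0812, M+8 0.0091. Base peak = M+2.
P(M+2) = C(4,1) × 0.6915^3 × 0.3085^1 = 4 × 0.33065611 × 0.3085 = 0.408030 (base)
P(M) = C(4,0) × 0.6915^4 × 0.3085^0 = 1 × 0.2286487 × 1.0000 = 0.228649
Relative intensity = 0.228649 / 0.408030 × 100 = 56.04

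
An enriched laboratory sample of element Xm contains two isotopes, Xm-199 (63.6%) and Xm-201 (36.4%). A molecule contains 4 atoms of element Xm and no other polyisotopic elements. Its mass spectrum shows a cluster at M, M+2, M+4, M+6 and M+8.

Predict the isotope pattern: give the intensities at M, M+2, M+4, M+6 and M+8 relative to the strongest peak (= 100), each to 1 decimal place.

Expanding (0.636 + 0.364)^4:
P(M) = 0.636^4 = 0.163617
P(M+2) = 4 × 0.636^3 × 0.364^1 = 0.374570
P(M+4) = 6 × 0.636^2 × 0.364^2 = 0.321565
P(M+6) = 4 × 0.636^1 × 0.364^3 = 0.122693
P(M+8) = 0.364^4 = 0.017555
The M+2 peak is largest (0.374570); scaling to 100 gives 43.7 : 100.0 : 85.8 : 32.8 : 4.7.

43.7 : 100.0 : 85.8 : 32.8 : 4.7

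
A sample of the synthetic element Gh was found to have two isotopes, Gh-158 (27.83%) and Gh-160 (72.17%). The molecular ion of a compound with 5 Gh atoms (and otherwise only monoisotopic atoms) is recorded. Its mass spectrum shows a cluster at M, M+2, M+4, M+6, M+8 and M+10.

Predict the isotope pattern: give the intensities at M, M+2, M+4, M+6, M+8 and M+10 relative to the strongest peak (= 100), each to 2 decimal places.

The 5 Gh atoms are independent, so intensities follow the terms of (0.2783 + 0.7217)^5.
P(M) = 0.2783^5 = 0.001669
P(M+2) = 5 × 0.2783^4 × 0.7217^1 = 0.021646
P(M+4) = 10 × 0.2783^3 × 0.7217^2 = 0.112267
P(M+6) = 10 × 0.2783^2 × 0.7217^3 = 0.291136
P(M+8) = 5 × 0.2783^1 × 0.7217^4 = 0.377494
P(M+10) = 0.7217^5 = 0.195787
The M+8 peak is largest (0.377494); scaling to 100 gives 0.44 : 5.73 : 29.74 : 77.12 : 100.00 : 51.86.

0.44 : 5.73 : 29.74 : 77.12 : 100.00 : 51.86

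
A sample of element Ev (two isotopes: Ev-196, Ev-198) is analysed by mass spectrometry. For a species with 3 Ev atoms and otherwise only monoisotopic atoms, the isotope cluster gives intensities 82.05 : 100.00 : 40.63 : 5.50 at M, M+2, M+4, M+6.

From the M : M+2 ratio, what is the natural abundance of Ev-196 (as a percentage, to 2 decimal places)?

Write p for the Ev-196 fraction. I(M+2)/I(M) = [C(3,1)·p^2·(1−p)] / p^3 = 3·(1−p)/p = 100.00/82.05 = 1.2188
(1−p)/p = 1.2188/3 = 0.4063  ⇒  p = 1/(1 + 0.4063) = 0.7111
Ev-196: 71.11%, Ev-198: 28.89%.

71.11%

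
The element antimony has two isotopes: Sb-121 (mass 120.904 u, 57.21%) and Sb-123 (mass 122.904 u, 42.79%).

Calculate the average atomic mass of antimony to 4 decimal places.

121.7598 u

Average mass = Σ (abundance × isotope mass) = 0.5721 × 120.904 + 0.4279 × 122.904
= 69.16918 + 52.59062 = 121.75980 u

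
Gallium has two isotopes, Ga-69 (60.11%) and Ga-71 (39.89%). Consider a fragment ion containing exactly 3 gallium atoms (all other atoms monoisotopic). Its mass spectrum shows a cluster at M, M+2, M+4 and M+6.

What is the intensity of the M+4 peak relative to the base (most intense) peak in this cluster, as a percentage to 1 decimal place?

(0.6011 + 0.3989)^3 gives M 0.2172, M+2 0.4324, M+4 0.2869, M+6 0.0635; the largest is M+2.
P(M+2) = C(3,1) × 0.6011^2 × 0.3989^1 = 3 × 0.36132121 × 0.3989 = 0.432393 (base)
P(M+4) = C(3,2) × 0.6011^1 × 0.3989^2 = 3 × 0.6011 × 0.15912121 = 0.286943
Relative intensity = 0.286943 / 0.432393 × 100 = 66.4

66.4%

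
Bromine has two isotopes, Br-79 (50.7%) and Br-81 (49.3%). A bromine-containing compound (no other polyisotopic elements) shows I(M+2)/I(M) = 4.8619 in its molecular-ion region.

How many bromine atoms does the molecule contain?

5

With n Br atoms, P(M+2)/P(M) = C(n,1)·p^(n−1)q / p^n = n·q/p = n · 0.493/0.507.
n = 4.8619 × 0.507/0.493 = 5.00 ≈ 5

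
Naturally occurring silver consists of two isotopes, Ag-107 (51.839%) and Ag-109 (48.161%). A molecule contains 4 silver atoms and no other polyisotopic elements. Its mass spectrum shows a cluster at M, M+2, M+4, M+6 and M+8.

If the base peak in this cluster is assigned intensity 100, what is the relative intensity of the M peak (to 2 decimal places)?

(0.51839 + 0.48161)^4 gives M 0.0722, M+2 0.2684, M+4 0.3740, M+6 0.2316, M+8 0.0538; the largest is M+4.
P(M+4) = C(4,2) × 0.51839^2 × 0.48161^2 = 6 × 0.26872819 × 0.23194819 = 0.373986 (base)
P(M) = C(4,0) × 0.51839^4 × 0.48161^0 = 1 × 0.07221484 × 1.0000 = 0.072215
Relative intensity = 0.072215 / 0.373986 × 100 = 19.31

19.31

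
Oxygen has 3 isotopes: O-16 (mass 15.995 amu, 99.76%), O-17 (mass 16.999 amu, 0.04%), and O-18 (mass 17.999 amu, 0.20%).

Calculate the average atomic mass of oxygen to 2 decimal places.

16.00 amu

Average mass = Σ (abundance × isotope mass) = 0.9976 × 15.995 + 0.0004 × 16.999 + 0.0020 × 17.999
= 15.9566 + 0.0068 + 0.0360 = 15.9994 amu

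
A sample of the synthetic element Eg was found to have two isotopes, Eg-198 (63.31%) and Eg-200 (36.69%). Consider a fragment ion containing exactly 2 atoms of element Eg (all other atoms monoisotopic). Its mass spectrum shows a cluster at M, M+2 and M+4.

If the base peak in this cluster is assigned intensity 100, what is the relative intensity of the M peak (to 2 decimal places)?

86.28

(0.6331 + 0.3669)^2 gives M 0.4008, M+2 0.4646, M+4 0.1346; the largest is M+2.
P(M+2) = C(2,1) × 0.6331^1 × 0.3669^1 = 2 × 0.6331 × 0.3669 = 0.464569 (base)
P(M) = C(2,0) × 0.6331^2 × 0.3669^0 = 1 × 0.40081561 × 1.0000 = 0.400816
Relative intensity = 0.400816 / 0.464569 × 100 = 86.28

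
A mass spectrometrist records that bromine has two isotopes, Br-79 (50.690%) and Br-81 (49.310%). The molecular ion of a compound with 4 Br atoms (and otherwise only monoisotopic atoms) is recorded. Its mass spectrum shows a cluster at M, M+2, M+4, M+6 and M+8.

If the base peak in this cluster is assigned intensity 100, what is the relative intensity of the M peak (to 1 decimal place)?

17.6

Binomial terms of (0.50690 + 0.49310)^4: M 0.0660, M+2 0.2569, M+4 0.3749, M+6 0.2431, M+8 0.0591 → M+4 is the base peak.
P(M+4) = C(4,2) × 0.50690^2 × 0.49310^2 = 6 × 0.25694761 × 0.24314761 = 0.374857 (base)
P(M) = C(4,0) × 0.50690^4 × 0.49310^0 = 1 × 0.06602207 × 1.0000 = 0.066022
Relative intensity = 0.066022 / 0.374857 × 100 = 17.6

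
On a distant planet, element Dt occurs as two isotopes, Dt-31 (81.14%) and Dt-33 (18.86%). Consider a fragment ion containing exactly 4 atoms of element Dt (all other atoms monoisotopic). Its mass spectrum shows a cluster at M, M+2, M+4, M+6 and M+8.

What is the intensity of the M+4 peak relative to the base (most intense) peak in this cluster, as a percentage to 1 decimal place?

(0.8114 + 0.1886)^4 gives M 0.4335, M+2 0.4030, M+4 0.1405, M+6 0.0218, M+8 0.0013; the largest is M.
P(M) = C(4,0) × 0.8114^4 × 0.1886^0 = 1 × 0.433451 × 1.0000 = 0.433451 (base)
P(M+4) = C(4,2) × 0.8114^2 × 0.1886^2 = 6 × 0.65836996 × 0.03556996 = 0.140509
Relative intensity = 0.140509 / 0.433451 × 100 = 32.4

32.4%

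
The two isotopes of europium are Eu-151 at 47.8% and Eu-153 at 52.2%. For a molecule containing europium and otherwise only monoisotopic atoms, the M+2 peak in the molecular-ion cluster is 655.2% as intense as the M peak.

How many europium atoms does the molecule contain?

With n Eu atoms, P(M+2)/P(M) = C(n,1)·p^(n−1)q / p^n = n·q/p = n · 0.522/0.478.
n = 6.552 × 0.478/0.522 = 6.00 ≈ 6

6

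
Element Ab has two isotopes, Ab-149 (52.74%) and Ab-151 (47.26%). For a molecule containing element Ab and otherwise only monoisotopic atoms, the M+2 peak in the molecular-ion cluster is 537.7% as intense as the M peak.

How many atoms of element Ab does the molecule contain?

6

For n independent Ab atoms, I(M+2)/I(M) = n · (abundance Ab-151) / (abundance Ab-149) = n · 0.4726/0.5274.
n = 5.377 × 0.5274/0.4726 = 6.00 ≈ 6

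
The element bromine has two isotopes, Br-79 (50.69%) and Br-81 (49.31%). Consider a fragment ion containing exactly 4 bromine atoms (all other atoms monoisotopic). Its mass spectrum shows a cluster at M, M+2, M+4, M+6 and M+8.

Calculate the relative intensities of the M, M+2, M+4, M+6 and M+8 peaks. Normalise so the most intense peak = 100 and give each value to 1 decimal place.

The 4 Br atoms are independent, so intensities follow the terms of (0.5069 + 0.4931)^4.
P(M) = 0.5069^4 = 0.066022
P(M+2) = 4 × 0.5069^3 × 0.4931^1 = 0.256899
P(M+4) = 6 × 0.5069^2 × 0.4931^2 = 0.374857
P(M+6) = 4 × 0.5069^1 × 0.4931^3 = 0.243101
P(M+8) = 0.4931^4 = 0.059121
The M+4 peak is largest (0.374857); scaling to 100 gives 17.6 : 68.5 : 100.0 : 64.9 : 15.8.

17.6 : 68.5 : 100.0 : 64.9 : 15.8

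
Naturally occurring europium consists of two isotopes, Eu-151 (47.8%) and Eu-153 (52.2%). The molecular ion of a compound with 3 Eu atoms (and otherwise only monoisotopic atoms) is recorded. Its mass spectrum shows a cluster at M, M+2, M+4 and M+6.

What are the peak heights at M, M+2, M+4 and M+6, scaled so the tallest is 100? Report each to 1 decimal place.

Each Eu atom is independently Eu-151 (p = 0.478) or Eu-153 (q = 0.522); the cluster is the binomial expansion (p + q)^3.
P(M) = 0.478^3 = 0.109215
P(M+2) = 3 × 0.478^2 × 0.522^1 = 0.357806
P(M+4) = 3 × 0.478^1 × 0.522^2 = 0.390742
P(M+6) = 0.522^3 = 0.142237
The M+4 peak is largest (0.390742); scaling to 100 gives 28.0 : 91.6 : 100.0 : 36.4.

28.0 : 91.6 : 100.0 : 36.4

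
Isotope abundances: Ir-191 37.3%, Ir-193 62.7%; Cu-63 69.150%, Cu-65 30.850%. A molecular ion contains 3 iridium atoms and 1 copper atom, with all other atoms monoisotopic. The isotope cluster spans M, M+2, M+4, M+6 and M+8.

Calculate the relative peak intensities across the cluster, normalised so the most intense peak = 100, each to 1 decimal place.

Iridium pattern (n=3): 0.05189512 : 0.26170165 : 0.43991135 : 0.24649188
Copper pattern (n=1): 0.6915 : 0.3085
Convolve the two distributions (both contribute in 2-u steps):
  M: 0.05189512×0.6915 = 0.035885
  M+2: 0.05189512×0.3085 + 0.26170165×0.6915 = 0.196976
  M+4: 0.26170165×0.3085 + 0.43991135×0.6915 = 0.384934
  M+6: 0.43991135×0.3085 + 0.24649188×0.6915 = 0.306162
  M+8: 0.24649188×0.3085 = 0.076043
Scale to base peak (0.384934) = 100: 9.3 : 51.2 : 100.0 : 79.5 : 19.8

9.3 : 51.2 : 100.0 : 79.5 : 19.8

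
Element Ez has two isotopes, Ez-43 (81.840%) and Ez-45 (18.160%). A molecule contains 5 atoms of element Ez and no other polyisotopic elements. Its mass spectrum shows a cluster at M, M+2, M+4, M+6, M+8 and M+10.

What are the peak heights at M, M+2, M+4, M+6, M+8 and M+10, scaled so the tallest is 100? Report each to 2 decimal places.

90.13 : 100.00 : 44.38 : 9.85 : 1.09 : 0.05

Each Ez atom is independently Ez-43 (p = 0.81840) or Ez-45 (q = 0.18160); the cluster is the binomial expansion (p + q)^5.
P(M) = 0.81840^5 = 0.367137
P(M+2) = 5 × 0.81840^4 × 0.18160^1 = 0.407332
P(M+4) = 10 × 0.81840^3 × 0.18160^2 = 0.180771
P(M+6) = 10 × 0.81840^2 × 0.18160^3 = 0.040112
P(M+8) = 5 × 0.81840^1 × 0.18160^4 = 0.004450
P(M+10) = 0.18160^5 = 0.000198
The M+2 peak is largest (0.407332); scaling to 100 gives 90.13 : 100.00 : 44.38 : 9.85 : 1.09 : 0.05.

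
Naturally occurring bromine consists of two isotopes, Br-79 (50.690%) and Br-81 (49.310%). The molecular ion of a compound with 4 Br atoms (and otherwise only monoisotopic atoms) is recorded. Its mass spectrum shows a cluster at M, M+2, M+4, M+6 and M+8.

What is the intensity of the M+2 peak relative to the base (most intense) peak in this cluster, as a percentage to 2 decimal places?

Term probabilities: M 0.0660, M+2 0.2569, M+4 0.3749, M+6 0.2431, M+8 0.0591. Base peak = M+4.
P(M+4) = C(4,2) × 0.50690^2 × 0.49310^2 = 6 × 0.25694761 × 0.24314761 = 0.374857 (base)
P(M+2) = C(4,1) × 0.50690^3 × 0.49310^1 = 4 × 0.13024674 × 0.4931 = 0.256899
Relative intensity = 0.256899 / 0.374857 × 100 = 68.53

68.53%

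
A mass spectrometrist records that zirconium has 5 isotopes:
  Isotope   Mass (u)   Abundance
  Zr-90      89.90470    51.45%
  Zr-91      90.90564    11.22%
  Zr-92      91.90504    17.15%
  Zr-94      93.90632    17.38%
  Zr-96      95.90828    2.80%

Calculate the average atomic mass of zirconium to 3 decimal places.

91.224 u

Weight each isotope mass by its fractional abundance: 0.5145 × 89.90470 + 0.1122 × 90.90564 + 0.1715 × 91.90504 + 0.1738 × 93.90632 + 0.0280 × 95.90828
= 46.255968 + 10.199613 + 15.761714 + 16.320918 + 2.685432 = 91.223645 u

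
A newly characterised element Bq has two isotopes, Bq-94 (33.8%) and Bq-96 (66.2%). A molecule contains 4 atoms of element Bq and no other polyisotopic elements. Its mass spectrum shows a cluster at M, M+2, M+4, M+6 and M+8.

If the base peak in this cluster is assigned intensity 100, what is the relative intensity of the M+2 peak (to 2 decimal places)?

Binomial terms of (0.338 + 0.662)^4: M 0.0131, M+2 0.1023, M+4 0.3004, M+6 0.3922, M+8 0.1921 → M+6 is the base peak.
P(M+6) = C(4,3) × 0.338^1 × 0.662^3 = 4 × 0.3380 × 0.29011753 = 0.392239 (base)
P(M+2) = C(4,1) × 0.338^3 × 0.662^1 = 4 × 0.03861447 × 0.6620 = 0.102251
Relative intensity = 0.102251 / 0.392239 × 100 = 26.07

26.07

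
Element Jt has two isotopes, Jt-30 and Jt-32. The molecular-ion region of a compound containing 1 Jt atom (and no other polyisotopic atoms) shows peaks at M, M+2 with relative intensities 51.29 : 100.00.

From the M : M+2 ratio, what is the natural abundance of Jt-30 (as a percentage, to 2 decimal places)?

33.90%

Write p for the Jt-30 fraction. I(M+2)/I(M) = [C(1,1)·p^0·(1−p)] / p^1 = 1·(1−p)/p = 100.00/51.29 = 1.9497
(1−p)/p = 1.9497/1 = 1.9497  ⇒  p = 1/(1 + 1.9497) = 0.3390
Jt-30: 33.90%, Jt-32: 66.10%.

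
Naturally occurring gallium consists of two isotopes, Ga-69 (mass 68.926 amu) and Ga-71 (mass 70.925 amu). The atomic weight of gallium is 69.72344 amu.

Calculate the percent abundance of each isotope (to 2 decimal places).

With x = fraction of Ga-69 (so Ga-71 is 1 − x):
68.926·x + 70.925·(1 − x) = 69.72344
(68.926 − 70.925)·x = 69.72344 − 70.925
x = -1.20156 / -1.999 = 0.60108 → 60.11% Ga-69, 39.89% Ga-71.

Ga-69: 60.11%, Ga-71: 39.89%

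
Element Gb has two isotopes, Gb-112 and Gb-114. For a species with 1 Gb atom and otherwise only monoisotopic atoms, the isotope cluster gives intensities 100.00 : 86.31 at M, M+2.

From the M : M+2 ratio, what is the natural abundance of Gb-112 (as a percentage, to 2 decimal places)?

Write p for the Gb-112 fraction. I(M+2)/I(M) = [C(1,1)·p^0·(1−p)] / p^1 = 1·(1−p)/p = 86.31/100.00 = 0.8631
(1−p)/p = 0.8631/1 = 0.8631  ⇒  p = 1/(1 + 0.8631) = 0.5367
Gb-112: 53.67%, Gb-114: 46.33%.

53.67%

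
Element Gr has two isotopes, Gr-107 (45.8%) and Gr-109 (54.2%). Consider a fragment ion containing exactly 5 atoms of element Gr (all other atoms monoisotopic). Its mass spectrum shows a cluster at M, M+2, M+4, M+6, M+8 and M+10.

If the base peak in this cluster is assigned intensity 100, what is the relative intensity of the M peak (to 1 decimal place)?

6.0

Term probabilities: M 0.0202, M+2 0.1192, M+4 0.2822, M+6 0.3340, M+8 0.1976, M+10 0.0468. Base peak = M+6.
P(M+6) = C(5,3) × 0.458^2 × 0.542^3 = 10 × 0.209764 × 0.15922009 = 0.333986 (base)
P(M) = C(5,0) × 0.458^5 × 0.542^0 = 1 × 0.02015243 × 1.0000 = 0.020152
Relative intensity = 0.020152 / 0.333986 × 100 = 6.0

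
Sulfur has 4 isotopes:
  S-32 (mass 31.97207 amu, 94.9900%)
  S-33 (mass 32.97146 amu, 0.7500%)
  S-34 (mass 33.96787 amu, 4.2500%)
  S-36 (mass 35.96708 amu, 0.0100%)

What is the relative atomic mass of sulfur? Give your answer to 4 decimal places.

32.0648 amu

Weight each isotope mass by its fractional abundance: 0.949900 × 31.97207 + 0.007500 × 32.97146 + 0.042500 × 33.96787 + 0.000100 × 35.96708
= 30.370269 + 0.247286 + 1.443634 + 0.003597 = 32.064786 amu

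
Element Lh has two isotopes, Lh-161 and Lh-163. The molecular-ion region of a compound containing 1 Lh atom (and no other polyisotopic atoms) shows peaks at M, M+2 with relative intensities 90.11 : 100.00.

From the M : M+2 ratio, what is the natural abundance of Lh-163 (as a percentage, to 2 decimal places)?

Let p = fractional abundance of Lh-161. I(M+2)/I(M) = [C(1,1)·p^0·(1−p)] / p^1 = 1·(1−p)/p = 100.00/90.11 = 1.1098
(1−p)/p = 1.1098/1 = 1.1098  ⇒  p = 1/(1 + 1.1098) = 0.4740
Lh-161: 47.40%, Lh-163: 52.60%.

52.60%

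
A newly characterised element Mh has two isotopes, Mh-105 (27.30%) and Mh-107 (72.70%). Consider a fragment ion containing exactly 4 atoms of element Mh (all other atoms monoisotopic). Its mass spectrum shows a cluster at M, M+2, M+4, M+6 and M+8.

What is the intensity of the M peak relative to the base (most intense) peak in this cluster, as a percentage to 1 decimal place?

1.3%

Binomial terms of (0.2730 + 0.7270)^4: M 0.0056, M+2 0.0592, M+4 0.2363, M+6 0.4196, M+8 0.2793 → M+6 is the base peak.
P(M+6) = C(4,3) × 0.2730^1 × 0.7270^3 = 4 × 0.2730 × 0.38424058 = 0.419591 (base)
P(M) = C(4,0) × 0.2730^4 × 0.7270^0 = 1 × 0.00555457 × 1.0000 = 0.005555
Relative intensity = 0.005555 / 0.419591 × 100 = 1.3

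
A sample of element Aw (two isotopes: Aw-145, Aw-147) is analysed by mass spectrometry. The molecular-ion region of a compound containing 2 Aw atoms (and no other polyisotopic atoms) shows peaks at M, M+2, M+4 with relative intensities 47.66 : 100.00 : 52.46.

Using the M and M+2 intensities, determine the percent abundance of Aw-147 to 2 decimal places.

51.20%

Let p = fractional abundance of Aw-145. I(M+2)/I(M) = [C(2,1)·p^1·(1−p)] / p^2 = 2·(1−p)/p = 100.00/47.66 = 2.0982
(1−p)/p = 2.0982/2 = 1.0491  ⇒  p = 1/(1 + 1.0491) = 0.4880
Aw-145: 48.80%, Aw-147: 51.20%.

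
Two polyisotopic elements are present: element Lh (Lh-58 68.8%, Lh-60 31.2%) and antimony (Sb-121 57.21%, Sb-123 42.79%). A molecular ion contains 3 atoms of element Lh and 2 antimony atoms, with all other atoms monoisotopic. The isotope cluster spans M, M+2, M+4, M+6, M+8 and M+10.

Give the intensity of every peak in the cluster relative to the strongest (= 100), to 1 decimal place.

Element Lh pattern (n=3): 0.32566067 : 0.44304998 : 0.20091802 : 0.03037133
Antimony pattern (n=2): 0.32729841 : 0.48960318 : 0.18309841
Convolve the two distributions (both contribute in 2-u steps):
  M: 0.32566067×0.32729841 = 0.106588
  M+2: 0.32566067×0.48960318 + 0.44304998×0.32729841 = 0.304454
  M+4: 0.32566067×0.18309841 + 0.44304998×0.48960318 + 0.20091802×0.32729841 = 0.342307
  M+6: 0.44304998×0.18309841 + 0.20091802×0.48960318 + 0.03037133×0.32729841 = 0.189432
  M+8: 0.20091802×0.18309841 + 0.03037133×0.48960318 = 0.051658
  M+10: 0.03037133×0.18309841 = 0.005561
Scale to base peak (0.342307) = 100: 31.1 : 88.9 : 100.0 : 55.3 : 15.1 : 1.6

31.1 : 88.9 : 100.0 : 55.3 : 15.1 : 1.6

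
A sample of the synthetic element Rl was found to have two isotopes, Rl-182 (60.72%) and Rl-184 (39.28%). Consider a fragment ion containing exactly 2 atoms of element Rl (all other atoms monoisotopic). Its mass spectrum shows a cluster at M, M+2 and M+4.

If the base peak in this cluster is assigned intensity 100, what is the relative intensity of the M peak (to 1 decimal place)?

Binomial terms of (0.6072 + 0.3928)^2: M 0.3687, M+2 0.4770, M+4 0.1543 → M+2 is the base peak.
P(M+2) = C(2,1) × 0.6072^1 × 0.3928^1 = 2 × 0.6072 × 0.3928 = 0.477016 (base)
P(M) = C(2,0) × 0.6072^2 × 0.3928^0 = 1 × 0.36869184 × 1.0000 = 0.368692
Relative intensity = 0.368692 / 0.477016 × 100 = 77.3

77.3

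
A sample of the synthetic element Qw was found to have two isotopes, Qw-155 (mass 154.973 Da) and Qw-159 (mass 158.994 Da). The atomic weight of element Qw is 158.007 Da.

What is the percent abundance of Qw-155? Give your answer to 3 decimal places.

Let x be the fractional abundance of Qw-155; then Qw-159 has abundance 1 − x.
154.973·x + 158.994·(1 − x) = 158.007
(154.973 − 158.994)·x = 158.007 − 158.994
x = -0.987 / -4.021 = 0.24546 → 24.546% Qw-155, 75.454% Qw-159.

24.546%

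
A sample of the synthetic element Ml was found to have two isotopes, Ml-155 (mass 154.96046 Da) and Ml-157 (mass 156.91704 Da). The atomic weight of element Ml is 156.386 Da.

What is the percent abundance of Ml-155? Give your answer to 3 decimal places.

Let x be the fractional abundance of Ml-155; then Ml-157 has abundance 1 − x.
154.96046·x + 156.91704·(1 − x) = 156.386
(154.96046 − 156.91704)·x = 156.386 − 156.91704
x = -0.53104 / -1.95658 = 0.27141 → 27.141% Ml-155, 72.859% Ml-157.

27.141%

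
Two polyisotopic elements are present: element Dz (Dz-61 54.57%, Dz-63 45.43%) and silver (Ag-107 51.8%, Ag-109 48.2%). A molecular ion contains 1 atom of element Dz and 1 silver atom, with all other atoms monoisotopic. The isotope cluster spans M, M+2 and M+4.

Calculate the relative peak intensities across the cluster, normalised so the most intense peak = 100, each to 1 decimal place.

Element Dz pattern (n=1): 0.5457 : 0.4543
Silver pattern (n=1): 0.5180 : 0.4820
Convolve the two distributions (both contribute in 2-u steps):
  M: 0.5457×0.5180 = 0.282673
  M+2: 0.5457×0.4820 + 0.4543×0.5180 = 0.498355
  M+4: 0.4543×0.4820 = 0.218973
Scale to base peak (0.498355) = 100: 56.7 : 100.0 : 43.9

56.7 : 100.0 : 43.9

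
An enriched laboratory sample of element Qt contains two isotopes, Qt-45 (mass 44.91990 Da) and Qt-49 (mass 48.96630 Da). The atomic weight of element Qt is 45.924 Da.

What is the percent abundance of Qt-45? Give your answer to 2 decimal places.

75.19%

With x = fraction of Qt-45 (so Qt-49 is 1 − x):
44.91990·x + 48.96630·(1 − x) = 45.924
(44.91990 − 48.96630)·x = 45.924 − 48.96630
x = -3.04230 / -4.04640 = 0.75185 → 75.19% Qt-45, 24.81% Qt-49.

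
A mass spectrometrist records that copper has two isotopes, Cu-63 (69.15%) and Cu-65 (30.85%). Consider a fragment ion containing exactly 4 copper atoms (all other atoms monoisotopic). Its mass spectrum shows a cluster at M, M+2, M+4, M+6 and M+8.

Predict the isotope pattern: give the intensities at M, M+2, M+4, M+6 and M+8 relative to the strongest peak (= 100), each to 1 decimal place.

Each Cu atom is independently Cu-63 (p = 0.6915) or Cu-65 (q = 0.3085); the cluster is the binomial expansion (p + q)^4.
P(M) = 0.6915^4 = 0.228649
P(M+2) = 4 × 0.6915^3 × 0.3085^1 = 0.408030
P(M+4) = 6 × 0.6915^2 × 0.3085^2 = 0.273052
P(M+6) = 4 × 0.6915^1 × 0.3085^3 = 0.081212
P(M+8) = 0.3085^4 = 0.009058
The M+2 peak is largest (0.408030); scaling to 100 gives 56.0 : 100.0 : 66.9 : 19.9 : 2.2.

56.0 : 100.0 : 66.9 : 19.9 : 2.2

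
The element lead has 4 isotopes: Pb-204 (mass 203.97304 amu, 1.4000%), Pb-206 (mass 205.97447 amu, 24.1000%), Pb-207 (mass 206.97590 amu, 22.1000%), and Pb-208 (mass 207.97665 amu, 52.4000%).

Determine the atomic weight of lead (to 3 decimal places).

207.217 amu

Average mass = Σ (abundance × isotope mass) = 0.014000 × 203.97304 + 0.241000 × 205.97447 + 0.221000 × 206.97590 + 0.524000 × 207.97665
= 2.855623 + 49.639847 + 45.741674 + 108.979765 = 207.216909 amu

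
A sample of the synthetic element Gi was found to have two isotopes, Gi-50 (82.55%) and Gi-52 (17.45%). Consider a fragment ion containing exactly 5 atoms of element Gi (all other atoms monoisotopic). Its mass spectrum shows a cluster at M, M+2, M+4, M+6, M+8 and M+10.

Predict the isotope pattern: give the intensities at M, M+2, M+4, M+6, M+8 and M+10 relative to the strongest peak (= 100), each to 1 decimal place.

The 5 Gi atoms are independent, so intensities follow the terms of (0.8255 + 0.1745)^5.
P(M) = 0.8255^5 = 0.383341
P(M+2) = 5 × 0.8255^4 × 0.1745^1 = 0.405167
P(M+4) = 10 × 0.8255^3 × 0.1745^2 = 0.171294
P(M+6) = 10 × 0.8255^2 × 0.1745^3 = 0.036209
P(M+8) = 5 × 0.8255^1 × 0.1745^4 = 0.003827
P(M+10) = 0.1745^5 = 0.000162
The M+2 peak is largest (0.405167); scaling to 100 gives 94.6 : 100.0 : 42.3 : 8.9 : 0.9 : 0.0.

94.6 : 100.0 : 42.3 : 8.9 : 0.9 : 0.0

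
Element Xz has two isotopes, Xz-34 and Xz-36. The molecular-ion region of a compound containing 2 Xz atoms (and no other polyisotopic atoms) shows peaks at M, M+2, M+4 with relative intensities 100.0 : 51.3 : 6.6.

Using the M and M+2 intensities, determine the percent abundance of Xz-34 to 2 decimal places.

79.59%

Write p for the Xz-34 fraction. I(M+2)/I(M) = [C(2,1)·p^1·(1−p)] / p^2 = 2·(1−p)/p = 51.3/100.0 = 0.5130
(1−p)/p = 0.5130/2 = 0.2565  ⇒  p = 1/(1 + 0.2565) = 0.7959
Xz-34: 79.59%, Xz-36: 20.41%.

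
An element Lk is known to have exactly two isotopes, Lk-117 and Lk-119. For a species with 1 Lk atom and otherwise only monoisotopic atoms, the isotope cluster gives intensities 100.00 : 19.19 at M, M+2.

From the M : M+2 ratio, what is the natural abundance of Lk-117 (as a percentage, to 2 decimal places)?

83.90%

Write p for the Lk-117 fraction. I(M+2)/I(M) = [C(1,1)·p^0·(1−p)] / p^1 = 1·(1−p)/p = 19.19/100.00 = 0.1919
(1−p)/p = 0.1919/1 = 0.1919  ⇒  p = 1/(1 + 0.1919) = 0.8390
Lk-117: 83.90%, Lk-119: 16.10%.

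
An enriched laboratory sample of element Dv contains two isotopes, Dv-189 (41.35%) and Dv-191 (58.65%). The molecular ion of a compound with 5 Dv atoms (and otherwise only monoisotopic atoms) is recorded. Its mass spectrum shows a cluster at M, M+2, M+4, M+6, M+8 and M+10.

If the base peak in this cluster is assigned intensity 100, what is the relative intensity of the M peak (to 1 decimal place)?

3.5

Term probabilities: M 0.0121, M+2 0.0857, M+4 0.2432, M+6 0.3449, M+8 0.2446, M+10 0.0694. Base peak = M+6.
P(M+6) = C(5,3) × 0.4135^2 × 0.5865^3 = 10 × 0.17098225 × 0.20174559 = 0.344949 (base)
P(M) = C(5,0) × 0.4135^5 × 0.5865^0 = 1 × 0.01208864 × 1.0000 = 0.012089
Relative intensity = 0.012089 / 0.344949 × 100 = 3.5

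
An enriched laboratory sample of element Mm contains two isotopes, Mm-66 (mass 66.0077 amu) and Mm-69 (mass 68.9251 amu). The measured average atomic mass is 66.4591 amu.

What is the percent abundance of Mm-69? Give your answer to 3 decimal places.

15.473%

Writing the weighted mean with unknown fraction x of Mm-66:
66.0077·x + 68.9251·(1 − x) = 66.4591
(66.0077 − 68.9251)·x = 66.4591 − 68.9251
x = -2.4660 / -2.9174 = 0.84527 → 84.527% Mm-66, 15.473% Mm-69.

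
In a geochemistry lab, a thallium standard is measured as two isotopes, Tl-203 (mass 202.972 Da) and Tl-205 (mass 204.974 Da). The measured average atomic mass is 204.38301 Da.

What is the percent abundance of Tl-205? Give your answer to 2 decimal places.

70.48%

Writing the weighted mean with unknown fraction x of Tl-203:
202.972·x + 204.974·(1 − x) = 204.38301
(202.972 − 204.974)·x = 204.38301 − 204.974
x = -0.59099 / -2.002 = 0.29520 → 29.52% Tl-203, 70.48% Tl-205.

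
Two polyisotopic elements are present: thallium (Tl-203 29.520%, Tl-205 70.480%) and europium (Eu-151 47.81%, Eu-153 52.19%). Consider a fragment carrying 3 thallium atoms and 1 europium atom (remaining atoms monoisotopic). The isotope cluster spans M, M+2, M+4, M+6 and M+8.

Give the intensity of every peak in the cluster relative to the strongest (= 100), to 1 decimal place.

3.1 : 25.6 : 77.2 : 100.0 : 46.0

Thallium pattern (n=3): 0.02572463 : 0.18425524 : 0.43991564 : 0.35010449
Europium pattern (n=1): 0.4781 : 0.5219
Convolve the two distributions (both contribute in 2-u steps):
  M: 0.02572463×0.4781 = 0.012299
  M+2: 0.02572463×0.5219 + 0.18425524×0.4781 = 0.101518
  M+4: 0.18425524×0.5219 + 0.43991564×0.4781 = 0.306486
  M+6: 0.43991564×0.5219 + 0.35010449×0.4781 = 0.396977
  M+8: 0.35010449×0.5219 = 0.182720
Scale to base peak (0.396977) = 100: 3.1 : 25.6 : 77.2 : 100.0 : 46.0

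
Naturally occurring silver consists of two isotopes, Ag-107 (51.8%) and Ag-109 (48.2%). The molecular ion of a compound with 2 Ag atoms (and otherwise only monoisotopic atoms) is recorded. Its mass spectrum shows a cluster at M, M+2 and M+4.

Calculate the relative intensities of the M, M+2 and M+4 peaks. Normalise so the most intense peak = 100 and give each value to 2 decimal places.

The 2 Ag atoms are independent, so intensities follow the terms of (0.518 + 0.482)^2.
P(M) = 0.518^2 = 0.268324
P(M+2) = 2 × 0.518^1 × 0.482^1 = 0.499352
P(M+4) = 0.482^2 = 0.232324
The M+2 peak is largest (0.499352); scaling to 100 gives 53.73 : 100.00 : 46.53.

53.73 : 100.00 : 46.53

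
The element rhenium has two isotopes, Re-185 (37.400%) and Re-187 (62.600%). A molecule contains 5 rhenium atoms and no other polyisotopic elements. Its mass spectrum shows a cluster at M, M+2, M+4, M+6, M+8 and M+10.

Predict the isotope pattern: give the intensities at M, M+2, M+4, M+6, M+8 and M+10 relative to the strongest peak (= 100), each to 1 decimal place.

The 5 Re atoms are independent, so intensities follow the terms of (0.37400 + 0.62600)^5.
P(M) = 0.37400^5 = 0.007317
P(M+2) = 5 × 0.37400^4 × 0.62600^1 = 0.061239
P(M+4) = 10 × 0.37400^3 × 0.62600^2 = 0.205005
P(M+6) = 10 × 0.37400^2 × 0.62600^3 = 0.343136
P(M+8) = 5 × 0.37400^1 × 0.62600^4 = 0.287170
P(M+10) = 0.62600^5 = 0.096133
The M+6 peak is largest (0.343136); scaling to 100 gives 2.1 : 17.8 : 59.7 : 100.0 : 83.7 : 28.0.

2.1 : 17.8 : 59.7 : 100.0 : 83.7 : 28.0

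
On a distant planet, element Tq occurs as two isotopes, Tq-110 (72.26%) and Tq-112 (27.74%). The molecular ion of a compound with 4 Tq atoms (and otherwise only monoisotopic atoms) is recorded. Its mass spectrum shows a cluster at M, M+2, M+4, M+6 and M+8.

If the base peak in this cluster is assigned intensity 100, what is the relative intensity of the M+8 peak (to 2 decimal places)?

Binomial terms of (0.7226 + 0.2774)^4: M 0.2726, M+2 0.4187, M+4 0.2411, M+6 0.0617, M+8 0.0059 → M+2 is the base peak.
P(M+2) = C(4,1) × 0.7226^3 × 0.2774^1 = 4 × 0.37730614 × 0.2774 = 0.418659 (base)
P(M+8) = C(4,4) × 0.7226^0 × 0.2774^4 = 1 × 1.0000 × 0.00592142 = 0.005921
Relative intensity = 0.005921 / 0.418659 × 100 = 1.41

1.41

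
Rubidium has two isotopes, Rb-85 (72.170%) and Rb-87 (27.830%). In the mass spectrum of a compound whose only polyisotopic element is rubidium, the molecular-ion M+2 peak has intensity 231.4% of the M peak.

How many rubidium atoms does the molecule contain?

6

For n independent Rb atoms, I(M+2)/I(M) = n · (abundance Rb-87) / (abundance Rb-85) = n · 0.27830/0.72170.
n = 2.314 × 0.72170/0.27830 = 6.00 ≈ 6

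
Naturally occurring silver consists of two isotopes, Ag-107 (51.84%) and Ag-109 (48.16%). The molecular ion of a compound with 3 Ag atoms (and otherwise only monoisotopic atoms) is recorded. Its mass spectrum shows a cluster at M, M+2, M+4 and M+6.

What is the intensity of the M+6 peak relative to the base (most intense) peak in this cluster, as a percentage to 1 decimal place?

28.8%

Term probabilities: M 0.1393, M+2 0.3883, M+4 0.3607, M+6 0.1117. Base peak = M+2.
P(M+2) = C(3,1) × 0.5184^2 × 0.4816^1 = 3 × 0.26873856 × 0.4816 = 0.388273 (base)
P(M+6) = C(3,3) × 0.5184^0 × 0.4816^3 = 1 × 1.0000 × 0.11170161 = 0.111702
Relative intensity = 0.111702 / 0.388273 × 100 = 28.8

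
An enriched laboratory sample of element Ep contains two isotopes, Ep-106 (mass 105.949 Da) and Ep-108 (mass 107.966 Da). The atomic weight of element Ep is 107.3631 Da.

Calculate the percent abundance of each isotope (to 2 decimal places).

Ep-106: 29.89%, Ep-108: 70.11%

With x = fraction of Ep-106 (so Ep-108 is 1 − x):
105.949·x + 107.966·(1 − x) = 107.3631
(105.949 − 107.966)·x = 107.3631 − 107.966
x = -0.6029 / -2.017 = 0.29891 → 29.89% Ep-106, 70.11% Ep-108.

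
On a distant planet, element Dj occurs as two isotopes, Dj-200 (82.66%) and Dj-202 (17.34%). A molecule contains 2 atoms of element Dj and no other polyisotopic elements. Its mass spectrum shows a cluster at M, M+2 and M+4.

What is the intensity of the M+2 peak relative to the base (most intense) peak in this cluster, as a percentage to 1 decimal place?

(0.8266 + 0.1734)^2 gives M 0.6833, M+2 0.2867, M+4 0.0301; the largest is M.
P(M) = C(2,0) × 0.8266^2 × 0.1734^0 = 1 × 0.68326756 × 1.0000 = 0.683268 (base)
P(M+2) = C(2,1) × 0.8266^1 × 0.1734^1 = 2 × 0.8266 × 0.1734 = 0.286665
Relative intensity = 0.286665 / 0.683268 × 100 = 42.0

42.0%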